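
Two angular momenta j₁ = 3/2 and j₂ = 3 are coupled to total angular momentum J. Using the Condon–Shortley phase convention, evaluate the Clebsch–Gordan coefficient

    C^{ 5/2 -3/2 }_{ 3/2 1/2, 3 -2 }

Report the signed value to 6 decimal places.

+0.267261

j₁+j₂−J=2  J+j₁−j₂=1  J−j₁+j₂=4  j₁+j₂+J+1=8
(j₁±m₁, j₂±m₂, J±M) = (2,1,1,5,1,4)
P² = 288/7
sum k=0..1:
  [0] +1/12 = 1/12
  [1] −1/24 = -1/24
S = 1/24
C² = P²·S² = 1/14 ; C = +0.267261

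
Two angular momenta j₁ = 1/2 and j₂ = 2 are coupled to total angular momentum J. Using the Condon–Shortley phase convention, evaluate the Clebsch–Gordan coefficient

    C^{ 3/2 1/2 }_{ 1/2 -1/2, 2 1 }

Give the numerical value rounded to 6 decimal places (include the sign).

-0.774597

√[4·1!0!3!/5! · 0!1!3!1!2!1!] = √(12/5)
  +(−1)^1/∏(1,0,0,2,0,1)! = -1/2  (running -1/2)
⟨..|..⟩ = √(12/5)·(-1/2) = -0.774597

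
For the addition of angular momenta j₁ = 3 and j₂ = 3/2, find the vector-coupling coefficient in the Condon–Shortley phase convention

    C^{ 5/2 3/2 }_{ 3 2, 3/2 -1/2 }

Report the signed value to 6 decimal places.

+√(1/14) ≈ +0.267261

j₁+j₂−J=2  J+j₁−j₂=4  J−j₁+j₂=1  j₁+j₂+J+1=8
(j₁±m₁, j₂±m₂, J±M) = (5,1,1,2,4,1)
P² = 288/7
sum k=0..1:
  [0] +1/12 = 1/12
  [1] −1/24 = -1/24
S = 1/24
C² = P²·S² = 1/14 ; C = +0.267261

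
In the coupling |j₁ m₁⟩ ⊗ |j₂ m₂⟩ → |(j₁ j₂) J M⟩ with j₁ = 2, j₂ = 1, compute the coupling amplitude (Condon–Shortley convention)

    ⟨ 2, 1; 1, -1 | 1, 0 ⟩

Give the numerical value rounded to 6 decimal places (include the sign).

+√(3/10) ≈ +0.547723

j₁+j₂−J=2  J+j₁−j₂=2  J−j₁+j₂=0  j₁+j₂+J+1=5
(j₁±m₁, j₂±m₂, J±M) = (3,1,0,2,1,1)
P² = 6/5
sum k=0..0:
  [0] +1/2 = 1/2
S = 1/2
C² = P²·S² = 3/10 ; C = +0.547723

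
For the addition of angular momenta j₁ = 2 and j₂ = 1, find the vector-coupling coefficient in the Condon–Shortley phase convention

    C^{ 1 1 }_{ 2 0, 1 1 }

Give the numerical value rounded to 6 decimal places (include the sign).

triangle: 2!*2!*0!/5! = 4/120
(j±m)!: 2!*2!*2!*0!*2!*0! = 16
prefactor² = (2J+1)*Δ*N² = 8/5
  k=2: +1/(2!*0!*0!*0!*2!*0!) = 1/4
Σ = 1/4  ⇒  CG² = 8/5*1/4² = 1/10
CG = +√(1/10) = +0.316228

+0.316228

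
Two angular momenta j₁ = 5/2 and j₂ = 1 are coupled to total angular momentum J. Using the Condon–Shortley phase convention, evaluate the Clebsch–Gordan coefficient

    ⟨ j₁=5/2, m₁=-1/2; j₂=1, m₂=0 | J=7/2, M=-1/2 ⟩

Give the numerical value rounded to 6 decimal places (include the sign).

+√(4/7) ≈ +0.755929

triangle: 0!·5!·2!/8! = 240/40320
(j±m)!: 2!·3!·1!·1!·3!·4! = 1728
prefactor² = (2J+1)·Δ·N² = 576/7
  k=0: +1/(0!·0!·3!·1!·2!·1!) = 1/12
Σ = 1/12  ⇒  CG² = 576/7·1/12² = 4/7
CG = +√(4/7) = +0.755929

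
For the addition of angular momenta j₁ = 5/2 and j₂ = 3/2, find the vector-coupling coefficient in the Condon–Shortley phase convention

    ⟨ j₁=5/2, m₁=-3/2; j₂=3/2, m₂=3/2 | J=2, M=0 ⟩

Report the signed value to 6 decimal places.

√[5·2!3!1!/7! · 1!4!3!0!2!2!] = √(48/7)
  +(−1)^2/∏(2,0,2,1,1,0)! = 1/4  (running 1/4)
⟨..|..⟩ = √(48/7)·(1/4) = +0.654654

+0.654654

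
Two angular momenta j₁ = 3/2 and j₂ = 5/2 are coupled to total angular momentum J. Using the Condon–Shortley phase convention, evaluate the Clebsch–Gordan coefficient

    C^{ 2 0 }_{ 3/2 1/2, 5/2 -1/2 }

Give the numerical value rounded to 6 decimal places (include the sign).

j₁+j₂−J=2  J+j₁−j₂=1  J−j₁+j₂=3  j₁+j₂+J+1=7
(j₁±m₁, j₂±m₂, J±M) = (2,1,2,3,2,2)
P² = 8/7
sum k=0..1:
  [0] +1/4 = 1/4
  [1] −1/2 = -1/2
S = -1/4
C² = P²·S² = 1/14 ; C = -0.267261

-0.267261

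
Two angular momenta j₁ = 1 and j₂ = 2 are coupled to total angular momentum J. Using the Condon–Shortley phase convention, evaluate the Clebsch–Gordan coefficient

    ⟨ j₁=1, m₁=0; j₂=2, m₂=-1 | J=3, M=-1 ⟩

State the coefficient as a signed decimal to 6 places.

+√(8/15) = +0.730297

j₁+j₂−J=0  J+j₁−j₂=2  J−j₁+j₂=4  j₁+j₂+J+1=7
(j₁±m₁, j₂±m₂, J±M) = (1,1,1,3,2,4)
P² = 96/5
sum k=0..0:
  [0] +1/6 = 1/6
S = 1/6
C² = P²·S² = 8/15 ; C = +0.730297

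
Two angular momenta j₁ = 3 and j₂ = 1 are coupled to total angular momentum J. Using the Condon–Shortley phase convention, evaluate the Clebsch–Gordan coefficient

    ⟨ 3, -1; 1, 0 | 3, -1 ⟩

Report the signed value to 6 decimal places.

−√(1/12) = -0.288675

triangle: 1!*5!*1!/8! = 120/40320
(j±m)!: 2!*4!*1!*1!*2!*4! = 2304
prefactor² = (2J+1)*Δ*N² = 48
  k=0: +1/(0!*1!*4!*1!*1!*0!) = 1/24
  k=1: −1/(1!*0!*3!*0!*2!*1!) = -1/12
Σ = -1/24  ⇒  CG² = 48*(-1/24)² = 1/12
CG = −√(1/12) = -0.288675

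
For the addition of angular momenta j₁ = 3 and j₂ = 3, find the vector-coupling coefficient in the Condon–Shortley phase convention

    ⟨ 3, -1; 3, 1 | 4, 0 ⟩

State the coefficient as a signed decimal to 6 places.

triangle: 2!×4!×4!/11! = 1152/39916800
(j±m)!: 2!×4!×4!×2!×4!×4! = 1327104
prefactor² = (2J+1)×Δ×N² = 663552/1925
  k=0: +1/(0!×2!×4!×4!×0!×0!) = 1/1152
  k=1: −1/(1!×1!×3!×3!×1!×1!) = -1/36
  k=2: +1/(2!×0!×2!×2!×2!×2!) = 1/32
Σ = 5/1152  ⇒  CG² = 663552/1925×5/1152² = 1/154
CG = +√(1/154) = +0.080582

+0.080582  (= +√(1/154))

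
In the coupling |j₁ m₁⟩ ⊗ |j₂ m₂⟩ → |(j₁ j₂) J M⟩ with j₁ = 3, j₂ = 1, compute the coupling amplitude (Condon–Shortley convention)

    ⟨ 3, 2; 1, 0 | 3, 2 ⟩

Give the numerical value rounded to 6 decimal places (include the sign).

+√(1/3) = +0.577350

√[7·1!5!1!/8! · 5!1!1!1!5!1!] = √(300)
  +(−1)^0/∏(0,1,1,1,4,0)! = 1/24  (running 1/24)
  +(−1)^1/∏(1,0,0,0,5,1)! = -1/120  (running 1/30)
⟨..|..⟩ = √(300)·(1/30) = +0.577350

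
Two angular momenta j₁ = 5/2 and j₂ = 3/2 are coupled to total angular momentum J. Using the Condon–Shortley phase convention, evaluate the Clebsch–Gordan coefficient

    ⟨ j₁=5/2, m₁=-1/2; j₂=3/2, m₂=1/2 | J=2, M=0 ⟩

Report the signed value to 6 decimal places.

−√(1/14) = -0.267261

triangle: 2!*3!*1!/7! = 12/5040
(j±m)!: 2!*3!*2!*1!*2!*2! = 96
prefactor² = (2J+1)*Δ*N² = 8/7
  k=1: −1/(1!*1!*2!*1!*1!*0!) = -1/2
  k=2: +1/(2!*0!*1!*0!*2!*1!) = 1/4
Σ = -1/4  ⇒  CG² = 8/7*(-1/4)² = 1/14
CG = −√(1/14) = -0.267261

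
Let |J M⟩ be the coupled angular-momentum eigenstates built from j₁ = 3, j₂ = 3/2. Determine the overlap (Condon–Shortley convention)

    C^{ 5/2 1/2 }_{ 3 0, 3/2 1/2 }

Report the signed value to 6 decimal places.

j₁+j₂−J=2  J+j₁−j₂=4  J−j₁+j₂=1  j₁+j₂+J+1=8
(j₁±m₁, j₂±m₂, J±M) = (3,3,2,1,3,2)
P² = 216/35
sum k=1..2:
  [1] −1/4 = -1/4
  [2] +1/12 = 1/12
S = -1/6
C² = P²·S² = 6/35 ; C = -0.414039

−√(6/35) = -0.414039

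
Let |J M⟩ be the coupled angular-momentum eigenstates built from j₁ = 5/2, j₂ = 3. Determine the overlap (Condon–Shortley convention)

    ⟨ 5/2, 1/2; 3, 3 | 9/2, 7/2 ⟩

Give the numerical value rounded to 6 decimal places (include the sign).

triangle: 1!*4!*5!/11! = 2880/39916800
(j±m)!: 3!*2!*6!*0!*8!*1! = 348364800
prefactor² = (2J+1)*Δ*N² = 2764800/11
  k=1: −1/(1!*0!*1!*5!*3!*0!) = -1/720
Σ = -1/720  ⇒  CG² = 2764800/11*(-1/720)² = 16/33
CG = −√(16/33) = -0.696311

−√(16/33) = -0.696311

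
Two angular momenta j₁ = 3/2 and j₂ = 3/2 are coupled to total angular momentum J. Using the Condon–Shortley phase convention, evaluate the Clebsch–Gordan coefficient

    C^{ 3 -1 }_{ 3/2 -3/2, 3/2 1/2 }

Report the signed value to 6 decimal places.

+√(1/5) ≈ +0.447214

triangle: 0!*3!*3!/7! = 36/5040
(j±m)!: 0!*3!*2!*1!*2!*4! = 576
prefactor² = (2J+1)*Δ*N² = 144/5
  k=0: +1/(0!*0!*3!*2!*0!*1!) = 1/12
Σ = 1/12  ⇒  CG² = 144/5*1/12² = 1/5
CG = +√(1/5) = +0.447214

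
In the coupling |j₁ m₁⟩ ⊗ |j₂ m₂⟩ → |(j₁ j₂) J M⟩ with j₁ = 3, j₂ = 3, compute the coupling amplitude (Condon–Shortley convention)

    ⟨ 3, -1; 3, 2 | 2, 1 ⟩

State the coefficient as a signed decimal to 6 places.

triangle: 4!·2!·2!/9! = 96/362880
(j±m)!: 2!·4!·5!·1!·3!·1! = 34560
prefactor² = (2J+1)·Δ·N² = 320/7
  k=3: −1/(3!·1!·1!·2!·1!·0!) = -1/12
  k=4: +1/(4!·0!·0!·1!·2!·1!) = 1/48
Σ = -1/16  ⇒  CG² = 320/7·(-1/16)² = 5/28
CG = −√(5/28) = -0.422577

-0.422577  (= −√(5/28))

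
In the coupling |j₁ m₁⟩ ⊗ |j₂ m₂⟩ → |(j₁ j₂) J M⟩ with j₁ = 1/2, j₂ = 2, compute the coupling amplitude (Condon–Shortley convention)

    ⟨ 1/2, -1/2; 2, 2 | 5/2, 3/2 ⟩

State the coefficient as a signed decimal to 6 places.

+√(1/5) = +0.447214

j₁+j₂−J=0  J+j₁−j₂=1  J−j₁+j₂=4  j₁+j₂+J+1=6
(j₁±m₁, j₂±m₂, J±M) = (0,1,4,0,4,1)
P² = 576/5
sum k=0..0:
  [0] +1/24 = 1/24
S = 1/24
C² = P²·S² = 1/5 ; C = +0.447214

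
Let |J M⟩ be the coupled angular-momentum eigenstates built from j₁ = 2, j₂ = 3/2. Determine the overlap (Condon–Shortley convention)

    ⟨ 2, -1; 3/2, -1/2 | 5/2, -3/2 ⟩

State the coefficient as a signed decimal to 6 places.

√[6·1!3!2!/7! · 1!3!1!2!1!4!] = √(144/35)
  +(−1)^0/∏(0,1,3,1,0,1)! = 1/6  (running 1/6)
  +(−1)^1/∏(1,0,2,0,1,2)! = -1/4  (running -1/12)
⟨..|..⟩ = √(144/35)·(-1/12) = -0.169031

-0.169031  (= −√(1/35))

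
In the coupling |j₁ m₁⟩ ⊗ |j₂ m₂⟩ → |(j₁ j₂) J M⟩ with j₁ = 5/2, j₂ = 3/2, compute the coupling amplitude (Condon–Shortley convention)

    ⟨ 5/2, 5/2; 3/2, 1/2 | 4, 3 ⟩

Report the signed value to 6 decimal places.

+0.612372

j₁+j₂−J=0  J+j₁−j₂=5  J−j₁+j₂=3  j₁+j₂+J+1=9
(j₁±m₁, j₂±m₂, J±M) = (5,0,2,1,7,1)
P² = 21600
sum k=0..0:
  [0] +1/240 = 1/240
S = 1/240
C² = P²·S² = 3/8 ; C = +0.612372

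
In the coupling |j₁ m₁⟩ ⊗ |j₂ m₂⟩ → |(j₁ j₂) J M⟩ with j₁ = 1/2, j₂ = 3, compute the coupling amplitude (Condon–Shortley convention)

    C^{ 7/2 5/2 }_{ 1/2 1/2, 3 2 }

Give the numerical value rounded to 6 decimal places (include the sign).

j₁+j₂−J=0  J+j₁−j₂=1  J−j₁+j₂=6  j₁+j₂+J+1=8
(j₁±m₁, j₂±m₂, J±M) = (1,0,5,1,6,1)
P² = 86400/7
sum k=0..0:
  [0] +1/120 = 1/120
S = 1/120
C² = P²·S² = 6/7 ; C = +0.925820

+0.925820  (= +√(6/7))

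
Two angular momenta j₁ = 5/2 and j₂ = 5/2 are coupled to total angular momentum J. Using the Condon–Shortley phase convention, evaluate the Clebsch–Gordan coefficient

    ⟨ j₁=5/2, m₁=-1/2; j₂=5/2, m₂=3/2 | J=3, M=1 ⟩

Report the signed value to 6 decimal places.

+√(1/30) = +0.182574

j₁+j₂−J=2  J+j₁−j₂=3  J−j₁+j₂=3  j₁+j₂+J+1=9
(j₁±m₁, j₂±m₂, J±M) = (2,3,4,1,4,2)
P² = 96/5
sum k=1..2:
  [1] −1/12 = -1/12
  [2] +1/8 = 1/8
S = 1/24
C² = P²·S² = 1/30 ; C = +0.182574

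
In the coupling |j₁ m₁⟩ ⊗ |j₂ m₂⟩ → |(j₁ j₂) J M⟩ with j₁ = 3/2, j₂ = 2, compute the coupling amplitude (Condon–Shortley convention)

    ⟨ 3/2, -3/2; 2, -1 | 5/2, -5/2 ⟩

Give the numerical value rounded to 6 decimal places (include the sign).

triangle: 1!×2!×3!/7! = 12/5040
(j±m)!: 0!×3!×1!×3!×0!×5! = 4320
prefactor² = (2J+1)×Δ×N² = 432/7
  k=1: −1/(1!×0!×2!×0!×0!×3!) = -1/12
Σ = -1/12  ⇒  CG² = 432/7×(-1/12)² = 3/7
CG = −√(3/7) = -0.654654

-0.654654  (= −√(3/7))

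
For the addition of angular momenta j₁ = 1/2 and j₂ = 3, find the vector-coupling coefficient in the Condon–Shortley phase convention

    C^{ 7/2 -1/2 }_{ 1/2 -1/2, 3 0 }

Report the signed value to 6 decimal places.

√[8·0!1!6!/8! · 0!1!3!3!3!4!] = √(5184/7)
  +(−1)^0/∏(0,0,1,3,0,3)! = 1/36  (running 1/36)
⟨..|..⟩ = √(5184/7)·(1/36) = +0.755929

+√(4/7) ≈ +0.755929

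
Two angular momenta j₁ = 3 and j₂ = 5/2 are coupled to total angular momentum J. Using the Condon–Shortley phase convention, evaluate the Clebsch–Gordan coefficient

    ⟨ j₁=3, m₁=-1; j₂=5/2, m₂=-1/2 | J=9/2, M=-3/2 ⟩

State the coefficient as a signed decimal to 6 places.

-0.147122

√[10·1!5!4!/11! · 2!4!2!3!3!6!] = √(138240/77)
  +(−1)^0/∏(0,1,4,2,1,2)! = 1/96  (running 1/96)
  +(−1)^1/∏(1,0,3,1,2,3)! = -1/72  (running -1/288)
⟨..|..⟩ = √(138240/77)·(-1/288) = -0.147122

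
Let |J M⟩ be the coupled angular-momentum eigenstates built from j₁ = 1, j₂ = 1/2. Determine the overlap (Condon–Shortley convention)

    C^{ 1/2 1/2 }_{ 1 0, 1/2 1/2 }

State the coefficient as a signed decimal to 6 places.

−√(1/3) ≈ -0.577350

j₁+j₂−J=1  J+j₁−j₂=1  J−j₁+j₂=0  j₁+j₂+J+1=3
(j₁±m₁, j₂±m₂, J±M) = (1,1,1,0,1,0)
P² = 1/3
sum k=1..1:
  [1] −1/1 = -1
S = -1
C² = P²·S² = 1/3 ; C = -0.577350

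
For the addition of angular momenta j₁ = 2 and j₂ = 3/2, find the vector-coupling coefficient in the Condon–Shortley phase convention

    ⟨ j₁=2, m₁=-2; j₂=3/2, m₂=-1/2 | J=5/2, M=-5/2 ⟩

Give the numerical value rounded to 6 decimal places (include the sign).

-0.755929

√[6·1!3!2!/7! · 0!4!1!2!0!5!] = √(576/7)
  +(−1)^1/∏(1,0,3,0,0,2)! = -1/12  (running -1/12)
⟨..|..⟩ = √(576/7)·(-1/12) = -0.755929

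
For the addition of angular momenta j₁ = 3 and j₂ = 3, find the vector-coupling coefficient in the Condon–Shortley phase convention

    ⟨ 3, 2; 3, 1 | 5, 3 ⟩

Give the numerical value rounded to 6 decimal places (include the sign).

+0.408248

√[11·1!5!5!/12! · 5!1!4!2!8!2!] = √(153600)
  +(−1)^0/∏(0,1,1,4,4,1)! = 1/576  (running 1/576)
  +(−1)^1/∏(1,0,0,3,5,2)! = -1/1440  (running 1/960)
⟨..|..⟩ = √(153600)·(1/960) = +0.408248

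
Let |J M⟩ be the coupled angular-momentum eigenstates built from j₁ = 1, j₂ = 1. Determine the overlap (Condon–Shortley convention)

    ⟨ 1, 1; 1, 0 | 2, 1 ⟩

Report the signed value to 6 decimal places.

triangle: 0!*2!*2!/5! = 4/120
(j±m)!: 2!*0!*1!*1!*3!*1! = 12
prefactor² = (2J+1)*Δ*N² = 2
  k=0: +1/(0!*0!*0!*1!*2!*1!) = 1/2
Σ = 1/2  ⇒  CG² = 2*1/2² = 1/2
CG = +√(1/2) = +0.707107

+√(1/2) ≈ +0.707107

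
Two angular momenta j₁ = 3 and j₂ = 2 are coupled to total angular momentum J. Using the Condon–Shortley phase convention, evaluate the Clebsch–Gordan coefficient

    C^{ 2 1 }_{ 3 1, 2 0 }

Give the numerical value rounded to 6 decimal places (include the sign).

j₁+j₂−J=3  J+j₁−j₂=3  J−j₁+j₂=1  j₁+j₂+J+1=8
(j₁±m₁, j₂±m₂, J±M) = (4,2,2,2,3,1)
P² = 36/7
sum k=1..2:
  [1] −1/4 = -1/4
  [2] +1/12 = 1/12
S = -1/6
C² = P²·S² = 1/7 ; C = -0.377964

−√(1/7) ≈ -0.377964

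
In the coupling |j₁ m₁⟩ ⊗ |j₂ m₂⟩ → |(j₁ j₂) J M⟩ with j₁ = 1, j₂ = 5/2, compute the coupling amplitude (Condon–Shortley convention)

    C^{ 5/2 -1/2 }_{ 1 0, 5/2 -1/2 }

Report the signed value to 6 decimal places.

√[6·1!1!4!/7! · 1!1!2!3!2!3!] = √(144/35)
  +(−1)^0/∏(0,1,1,2,0,2)! = 1/4  (running 1/4)
  +(−1)^1/∏(1,0,0,1,1,3)! = -1/6  (running 1/12)
⟨..|..⟩ = √(144/35)·(1/12) = +0.169031

+√(1/35) = +0.169031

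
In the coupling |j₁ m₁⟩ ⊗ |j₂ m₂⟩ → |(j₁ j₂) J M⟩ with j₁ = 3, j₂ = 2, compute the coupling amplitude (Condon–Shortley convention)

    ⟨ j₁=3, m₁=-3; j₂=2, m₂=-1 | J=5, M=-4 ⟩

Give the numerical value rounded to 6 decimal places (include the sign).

+√(2/5) ≈ +0.632456

triangle: 0!*6!*4!/11! = 17280/39916800
(j±m)!: 0!*6!*1!*3!*1!*9! = 1567641600
prefactor² = (2J+1)*Δ*N² = 7464960
  k=0: +1/(0!*0!*6!*1!*0!*3!) = 1/4320
Σ = 1/4320  ⇒  CG² = 7464960*1/4320² = 2/5
CG = +√(2/5) = +0.632456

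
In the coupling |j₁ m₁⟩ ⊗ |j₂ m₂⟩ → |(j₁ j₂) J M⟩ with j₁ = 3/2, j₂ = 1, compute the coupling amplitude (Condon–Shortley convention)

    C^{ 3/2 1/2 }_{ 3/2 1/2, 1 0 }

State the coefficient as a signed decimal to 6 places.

+0.258199

√[4·1!2!1!/5! · 2!1!1!1!2!1!] = √(4/15)
  +(−1)^0/∏(0,1,1,1,1,0)! = 1  (running 1)
  +(−1)^1/∏(1,0,0,0,2,1)! = -1/2  (running 1/2)
⟨..|..⟩ = √(4/15)·(1/2) = +0.258199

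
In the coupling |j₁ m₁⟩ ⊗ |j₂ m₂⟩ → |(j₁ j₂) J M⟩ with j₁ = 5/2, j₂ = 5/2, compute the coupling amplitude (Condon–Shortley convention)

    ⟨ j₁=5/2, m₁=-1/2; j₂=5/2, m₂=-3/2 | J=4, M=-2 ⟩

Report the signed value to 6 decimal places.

+0.422577  (= +√(5/28))

triangle: 1!·4!·4!/10! = 576/3628800
(j±m)!: 2!·3!·1!·4!·2!·6! = 414720
prefactor² = (2J+1)·Δ·N² = 20736/35
  k=0: +1/(0!·1!·3!·1!·1!·3!) = 1/36
  k=1: −1/(1!·0!·2!·0!·2!·4!) = -1/96
Σ = 5/288  ⇒  CG² = 20736/35·5/288² = 5/28
CG = +√(5/28) = +0.422577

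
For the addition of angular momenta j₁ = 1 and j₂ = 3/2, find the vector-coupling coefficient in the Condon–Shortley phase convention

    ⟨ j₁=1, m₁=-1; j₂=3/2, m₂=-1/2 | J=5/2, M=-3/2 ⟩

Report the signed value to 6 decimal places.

j₁+j₂−J=0  J+j₁−j₂=2  J−j₁+j₂=3  j₁+j₂+J+1=6
(j₁±m₁, j₂±m₂, J±M) = (0,2,1,2,1,4)
P² = 48/5
sum k=0..0:
  [0] +1/4 = 1/4
S = 1/4
C² = P²·S² = 3/5 ; C = +0.774597

+0.774597  (= +√(3/5))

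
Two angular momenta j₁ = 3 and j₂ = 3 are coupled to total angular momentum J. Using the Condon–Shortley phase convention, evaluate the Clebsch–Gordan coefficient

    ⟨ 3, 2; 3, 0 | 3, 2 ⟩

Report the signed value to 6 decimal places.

√[7·3!3!3!/10! · 5!1!3!3!5!1!] = √(216)
  +(−1)^0/∏(0,3,1,3,2,0)! = 1/72  (running 1/72)
  +(−1)^1/∏(1,2,0,2,3,1)! = -1/24  (running -1/36)
⟨..|..⟩ = √(216)·(-1/36) = -0.408248

−√(1/6) ≈ -0.408248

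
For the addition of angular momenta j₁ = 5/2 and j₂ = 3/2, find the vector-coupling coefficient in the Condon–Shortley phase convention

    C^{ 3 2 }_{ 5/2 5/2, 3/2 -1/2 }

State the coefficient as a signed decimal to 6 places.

j₁+j₂−J=1  J+j₁−j₂=4  J−j₁+j₂=2  j₁+j₂+J+1=8
(j₁±m₁, j₂±m₂, J±M) = (5,0,1,2,5,1)
P² = 240
sum k=0..0:
  [0] +1/24 = 1/24
S = 1/24
C² = P²·S² = 5/12 ; C = +0.645497

+√(5/12) = +0.645497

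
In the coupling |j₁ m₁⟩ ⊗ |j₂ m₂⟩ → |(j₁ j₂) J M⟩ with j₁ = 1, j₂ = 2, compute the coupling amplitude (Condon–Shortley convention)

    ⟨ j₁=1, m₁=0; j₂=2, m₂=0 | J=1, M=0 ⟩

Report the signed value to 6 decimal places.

−√(2/5) ≈ -0.632456

√[3·2!0!2!/5! · 1!1!2!2!1!1!] = √(2/5)
  +(−1)^1/∏(1,1,0,1,0,1)! = -1  (running -1)
⟨..|..⟩ = √(2/5)·(-1) = -0.632456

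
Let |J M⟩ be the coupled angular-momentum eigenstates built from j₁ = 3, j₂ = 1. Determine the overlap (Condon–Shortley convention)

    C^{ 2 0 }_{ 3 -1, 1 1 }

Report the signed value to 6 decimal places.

triangle: 2!·4!·0!/7! = 48/5040
(j±m)!: 2!·4!·2!·0!·2!·2! = 384
prefactor² = (2J+1)·Δ·N² = 128/7
  k=2: +1/(2!·0!·2!·0!·2!·0!) = 1/8
Σ = 1/8  ⇒  CG² = 128/7·1/8² = 2/7
CG = +√(2/7) = +0.534522

+√(2/7) = +0.534522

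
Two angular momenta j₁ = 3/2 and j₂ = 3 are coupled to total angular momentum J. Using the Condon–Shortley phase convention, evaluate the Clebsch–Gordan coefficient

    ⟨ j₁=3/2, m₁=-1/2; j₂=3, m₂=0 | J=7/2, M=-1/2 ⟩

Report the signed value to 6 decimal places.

-0.308607  (= −√(2/21))

√[8·1!2!5!/9! · 1!2!3!3!3!4!] = √(384/7)
  +(−1)^0/∏(0,1,2,3,0,2)! = 1/24  (running 1/24)
  +(−1)^1/∏(1,0,1,2,1,3)! = -1/12  (running -1/24)
⟨..|..⟩ = √(384/7)·(-1/24) = -0.308607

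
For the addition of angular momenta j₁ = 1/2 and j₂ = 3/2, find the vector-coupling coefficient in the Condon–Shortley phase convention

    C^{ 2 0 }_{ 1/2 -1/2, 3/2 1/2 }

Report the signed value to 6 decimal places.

+0.707107  (= +√(1/2))

√[5·0!1!3!/5! · 0!1!2!1!2!2!] = √(2)
  +(−1)^0/∏(0,0,1,2,0,1)! = 1/2  (running 1/2)
⟨..|..⟩ = √(2)·(1/2) = +0.707107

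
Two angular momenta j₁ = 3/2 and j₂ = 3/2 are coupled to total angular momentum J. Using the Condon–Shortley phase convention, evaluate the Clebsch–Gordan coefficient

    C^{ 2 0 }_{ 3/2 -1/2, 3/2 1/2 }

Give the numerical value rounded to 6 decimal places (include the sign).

-0.500000

triangle: 1!×2!×2!/6! = 4/720
(j±m)!: 1!×2!×2!×1!×2!×2! = 16
prefactor² = (2J+1)×Δ×N² = 4/9
  k=0: +1/(0!×1!×2!×2!×0!×0!) = 1/4
  k=1: −1/(1!×0!×1!×1!×1!×1!) = -1
Σ = -3/4  ⇒  CG² = 4/9×(-3/4)² = 1/4
CG = −√(1/4) = -0.500000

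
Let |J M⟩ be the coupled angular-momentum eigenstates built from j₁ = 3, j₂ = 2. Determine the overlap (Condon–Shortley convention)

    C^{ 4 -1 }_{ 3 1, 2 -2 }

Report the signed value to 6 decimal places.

triangle: 1!×5!×3!/10! = 720/3628800
(j±m)!: 4!×2!×0!×4!×3!×5! = 829440
prefactor² = (2J+1)×Δ×N² = 10368/7
  k=0: +1/(0!×1!×2!×0!×3!×3!) = 1/72
Σ = 1/72  ⇒  CG² = 10368/7×1/72² = 2/7
CG = +√(2/7) = +0.534522

+0.534522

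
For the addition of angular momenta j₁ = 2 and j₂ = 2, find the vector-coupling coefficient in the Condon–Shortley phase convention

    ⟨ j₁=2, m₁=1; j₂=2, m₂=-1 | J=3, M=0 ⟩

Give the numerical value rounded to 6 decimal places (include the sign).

+√(2/5) = +0.632456

triangle: 1!·3!·3!/8! = 36/40320
(j±m)!: 3!·1!·1!·3!·3!·3! = 1296
prefactor² = (2J+1)·Δ·N² = 81/10
  k=0: +1/(0!·1!·1!·1!·2!·2!) = 1/4
  k=1: −1/(1!·0!·0!·0!·3!·3!) = -1/36
Σ = 2/9  ⇒  CG² = 81/10·2/9² = 2/5
CG = +√(2/5) = +0.632456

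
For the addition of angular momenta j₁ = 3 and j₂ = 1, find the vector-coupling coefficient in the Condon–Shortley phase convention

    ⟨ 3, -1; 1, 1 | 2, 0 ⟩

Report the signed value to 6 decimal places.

j₁+j₂−J=2  J+j₁−j₂=4  J−j₁+j₂=0  j₁+j₂+J+1=7
(j₁±m₁, j₂±m₂, J±M) = (2,4,2,0,2,2)
P² = 128/7
sum k=2..2:
  [2] +1/8 = 1/8
S = 1/8
C² = P²·S² = 2/7 ; C = +0.534522

+0.534522  (= +√(2/7))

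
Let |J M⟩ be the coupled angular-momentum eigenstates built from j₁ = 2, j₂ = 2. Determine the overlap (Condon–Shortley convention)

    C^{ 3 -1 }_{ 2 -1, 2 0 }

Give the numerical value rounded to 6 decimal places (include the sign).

-0.447214  (= −√(1/5))

√[7·1!3!3!/8! · 1!3!2!2!2!4!] = √(36/5)
  +(−1)^0/∏(0,1,3,2,0,1)! = 1/12  (running 1/12)
  +(−1)^1/∏(1,0,2,1,1,2)! = -1/4  (running -1/6)
⟨..|..⟩ = √(36/5)·(-1/6) = -0.447214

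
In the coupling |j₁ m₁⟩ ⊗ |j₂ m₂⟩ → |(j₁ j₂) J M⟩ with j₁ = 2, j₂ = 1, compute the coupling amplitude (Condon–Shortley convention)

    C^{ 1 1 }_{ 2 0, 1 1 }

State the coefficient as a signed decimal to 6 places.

+√(1/10) = +0.316228

triangle: 2!×2!×0!/5! = 4/120
(j±m)!: 2!×2!×2!×0!×2!×0! = 16
prefactor² = (2J+1)×Δ×N² = 8/5
  k=2: +1/(2!×0!×0!×0!×2!×0!) = 1/4
Σ = 1/4  ⇒  CG² = 8/5×1/4² = 1/10
CG = +√(1/10) = +0.316228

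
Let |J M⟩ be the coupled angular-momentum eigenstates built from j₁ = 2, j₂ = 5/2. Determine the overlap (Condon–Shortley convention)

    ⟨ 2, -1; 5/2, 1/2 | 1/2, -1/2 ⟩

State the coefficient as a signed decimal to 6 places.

−√(2/15) ≈ -0.365148

triangle: 4!×0!×1!/6! = 24/720
(j±m)!: 1!×3!×3!×2!×0!×1! = 72
prefactor² = (2J+1)×Δ×N² = 24/5
  k=3: −1/(3!×1!×0!×0!×0!×1!) = -1/6
Σ = -1/6  ⇒  CG² = 24/5×(-1/6)² = 2/15
CG = −√(2/15) = -0.365148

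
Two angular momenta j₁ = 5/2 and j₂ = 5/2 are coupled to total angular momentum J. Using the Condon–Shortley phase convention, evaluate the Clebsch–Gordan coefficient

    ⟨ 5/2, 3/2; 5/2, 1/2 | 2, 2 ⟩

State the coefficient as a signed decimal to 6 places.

−√(9/28) ≈ -0.566947

j₁+j₂−J=3  J+j₁−j₂=2  J−j₁+j₂=2  j₁+j₂+J+1=8
(j₁±m₁, j₂±m₂, J±M) = (4,1,3,2,4,0)
P² = 144/7
sum k=1..1:
  [1] −1/8 = -1/8
S = -1/8
C² = P²·S² = 9/28 ; C = -0.566947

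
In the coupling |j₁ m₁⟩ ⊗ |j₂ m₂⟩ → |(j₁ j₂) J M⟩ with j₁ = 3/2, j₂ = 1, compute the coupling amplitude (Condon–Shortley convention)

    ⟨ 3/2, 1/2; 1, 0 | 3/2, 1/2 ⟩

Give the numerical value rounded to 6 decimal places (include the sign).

triangle: 1!×2!×1!/5! = 2/120
(j±m)!: 2!×1!×1!×1!×2!×1! = 4
prefactor² = (2J+1)×Δ×N² = 4/15
  k=0: +1/(0!×1!×1!×1!×1!×0!) = 1
  k=1: −1/(1!×0!×0!×0!×2!×1!) = -1/2
Σ = 1/2  ⇒  CG² = 4/15×1/2² = 1/15
CG = +√(1/15) = +0.258199

+0.258199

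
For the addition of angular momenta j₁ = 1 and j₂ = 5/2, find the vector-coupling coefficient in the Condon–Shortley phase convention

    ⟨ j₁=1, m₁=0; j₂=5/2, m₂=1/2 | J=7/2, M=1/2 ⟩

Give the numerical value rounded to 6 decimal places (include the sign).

√[8·0!2!5!/8! · 1!1!3!2!4!3!] = √(576/7)
  +(−1)^0/∏(0,0,1,3,1,2)! = 1/12  (running 1/12)
⟨..|..⟩ = √(576/7)·(1/12) = +0.755929

+0.755929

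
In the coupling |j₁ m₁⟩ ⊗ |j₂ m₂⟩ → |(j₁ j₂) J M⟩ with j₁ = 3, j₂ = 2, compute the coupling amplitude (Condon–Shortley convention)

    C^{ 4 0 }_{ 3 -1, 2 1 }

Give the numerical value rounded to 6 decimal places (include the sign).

j₁+j₂−J=1  J+j₁−j₂=5  J−j₁+j₂=3  j₁+j₂+J+1=10
(j₁±m₁, j₂±m₂, J±M) = (2,4,3,1,4,4)
P² = 10368/35
sum k=0..1:
  [0] +1/144 = 1/144
  [1] −1/24 = -1/24
S = -5/144
C² = P²·S² = 5/14 ; C = -0.597614

−√(5/14) ≈ -0.597614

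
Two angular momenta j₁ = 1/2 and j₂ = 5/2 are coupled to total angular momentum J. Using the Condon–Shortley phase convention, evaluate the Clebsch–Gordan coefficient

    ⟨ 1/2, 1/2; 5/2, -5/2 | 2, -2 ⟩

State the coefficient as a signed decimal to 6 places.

+0.912871

j₁+j₂−J=1  J+j₁−j₂=0  J−j₁+j₂=4  j₁+j₂+J+1=6
(j₁±m₁, j₂±m₂, J±M) = (1,0,0,5,0,4)
P² = 480
sum k=0..0:
  [0] +1/24 = 1/24
S = 1/24
C² = P²·S² = 5/6 ; C = +0.912871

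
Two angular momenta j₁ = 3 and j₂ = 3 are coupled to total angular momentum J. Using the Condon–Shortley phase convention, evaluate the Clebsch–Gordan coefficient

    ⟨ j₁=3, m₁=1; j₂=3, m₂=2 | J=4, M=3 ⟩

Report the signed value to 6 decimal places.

-0.301511  (= −√(1/11))

triangle: 2!*4!*4!/11! = 1152/39916800
(j±m)!: 4!*2!*5!*1!*7!*1! = 29030400
prefactor² = (2J+1)*Δ*N² = 82944/11
  k=1: −1/(1!*1!*1!*4!*3!*0!) = -1/144
  k=2: +1/(2!*0!*0!*3!*4!*1!) = 1/288
Σ = -1/288  ⇒  CG² = 82944/11*(-1/288)² = 1/11
CG = −√(1/11) = -0.301511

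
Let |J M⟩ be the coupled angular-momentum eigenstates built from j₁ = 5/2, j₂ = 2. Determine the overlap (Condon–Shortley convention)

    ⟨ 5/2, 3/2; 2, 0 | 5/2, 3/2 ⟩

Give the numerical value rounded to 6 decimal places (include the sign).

-0.119523

triangle: 2!·3!·2!/8! = 24/40320
(j±m)!: 4!·1!·2!·2!·4!·1! = 2304
prefactor² = (2J+1)·Δ·N² = 288/35
  k=0: +1/(0!·2!·1!·2!·2!·0!) = 1/8
  k=1: −1/(1!·1!·0!·1!·3!·1!) = -1/6
Σ = -1/24  ⇒  CG² = 288/35·(-1/24)² = 1/70
CG = −√(1/70) = -0.119523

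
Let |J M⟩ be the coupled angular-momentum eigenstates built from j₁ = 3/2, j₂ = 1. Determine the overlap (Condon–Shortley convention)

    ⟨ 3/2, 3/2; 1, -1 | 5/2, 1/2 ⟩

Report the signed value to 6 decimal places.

j₁+j₂−J=0  J+j₁−j₂=3  J−j₁+j₂=2  j₁+j₂+J+1=6
(j₁±m₁, j₂±m₂, J±M) = (3,0,0,2,3,2)
P² = 72/5
sum k=0..0:
  [0] +1/12 = 1/12
S = 1/12
C² = P²·S² = 1/10 ; C = +0.316228

+0.316228  (= +√(1/10))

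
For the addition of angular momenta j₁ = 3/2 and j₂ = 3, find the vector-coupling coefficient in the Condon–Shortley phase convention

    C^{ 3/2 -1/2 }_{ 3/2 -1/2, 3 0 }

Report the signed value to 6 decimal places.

j₁+j₂−J=3  J+j₁−j₂=0  J−j₁+j₂=3  j₁+j₂+J+1=7
(j₁±m₁, j₂±m₂, J±M) = (1,2,3,3,1,2)
P² = 144/35
sum k=2..2:
  [2] +1/4 = 1/4
S = 1/4
C² = P²·S² = 9/35 ; C = +0.507093

+0.507093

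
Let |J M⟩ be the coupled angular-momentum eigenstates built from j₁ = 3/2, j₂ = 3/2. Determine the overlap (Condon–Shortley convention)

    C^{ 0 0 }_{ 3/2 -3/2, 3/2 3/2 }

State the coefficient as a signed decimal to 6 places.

−√(1/4) ≈ -0.500000

√[1·3!0!0!/4! · 0!3!3!0!0!0!] = √(9)
  +(−1)^3/∏(3,0,0,0,0,0)! = -1/6  (running -1/6)
⟨..|..⟩ = √(9)·(-1/6) = -0.500000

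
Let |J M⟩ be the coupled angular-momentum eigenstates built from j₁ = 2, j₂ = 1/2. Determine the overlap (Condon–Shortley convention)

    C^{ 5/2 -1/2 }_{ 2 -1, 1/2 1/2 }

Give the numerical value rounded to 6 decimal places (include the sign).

+√(2/5) = +0.632456

triangle: 0!·4!·1!/6! = 24/720
(j±m)!: 1!·3!·1!·0!·2!·3! = 72
prefactor² = (2J+1)·Δ·N² = 72/5
  k=0: +1/(0!·0!·3!·1!·1!·0!) = 1/6
Σ = 1/6  ⇒  CG² = 72/5·1/6² = 2/5
CG = +√(2/5) = +0.632456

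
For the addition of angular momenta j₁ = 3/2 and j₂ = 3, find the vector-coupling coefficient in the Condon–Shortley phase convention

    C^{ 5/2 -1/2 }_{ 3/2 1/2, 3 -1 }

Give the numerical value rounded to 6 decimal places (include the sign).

√[6·2!1!4!/8! · 2!1!2!4!2!3!] = √(288/35)
  +(−1)^0/∏(0,2,1,2,0,2)! = 1/8  (running 1/8)
  +(−1)^1/∏(1,1,0,1,1,3)! = -1/6  (running -1/24)
⟨..|..⟩ = √(288/35)·(-1/24) = -0.119523

-0.119523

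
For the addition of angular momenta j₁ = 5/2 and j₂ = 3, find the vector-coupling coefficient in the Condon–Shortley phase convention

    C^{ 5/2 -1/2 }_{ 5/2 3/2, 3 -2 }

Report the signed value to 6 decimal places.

j₁+j₂−J=3  J+j₁−j₂=2  J−j₁+j₂=3  j₁+j₂+J+1=9
(j₁±m₁, j₂±m₂, J±M) = (4,1,1,5,2,3)
P² = 288/7
sum k=0..1:
  [0] +1/12 = 1/12
  [1] −1/24 = -1/24
S = 1/24
C² = P²·S² = 1/14 ; C = +0.267261

+√(1/14) = +0.267261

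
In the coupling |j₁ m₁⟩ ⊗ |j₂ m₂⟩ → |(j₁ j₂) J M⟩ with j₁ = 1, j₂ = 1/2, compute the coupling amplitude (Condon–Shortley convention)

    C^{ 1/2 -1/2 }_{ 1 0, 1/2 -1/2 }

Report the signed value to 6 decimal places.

triangle: 1!·1!·0!/3! = 1/6
(j±m)!: 1!·1!·0!·1!·0!·1! = 1
prefactor² = (2J+1)·Δ·N² = 1/3
  k=0: +1/(0!·1!·1!·0!·0!·0!) = 1
Σ = 1  ⇒  CG² = 1/3·1² = 1/3
CG = +√(1/3) = +0.577350

+√(1/3) = +0.577350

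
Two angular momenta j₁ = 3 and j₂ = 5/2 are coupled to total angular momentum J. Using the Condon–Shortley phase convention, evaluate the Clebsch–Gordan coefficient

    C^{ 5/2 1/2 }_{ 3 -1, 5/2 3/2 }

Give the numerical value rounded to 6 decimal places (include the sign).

triangle: 3!*3!*2!/9! = 72/362880
(j±m)!: 2!*4!*4!*1!*3!*2! = 13824
prefactor² = (2J+1)*Δ*N² = 576/35
  k=2: +1/(2!*1!*2!*2!*1!*0!) = 1/8
  k=3: −1/(3!*0!*1!*1!*2!*1!) = -1/12
Σ = 1/24  ⇒  CG² = 576/35*1/24² = 1/35
CG = +√(1/35) = +0.169031

+0.169031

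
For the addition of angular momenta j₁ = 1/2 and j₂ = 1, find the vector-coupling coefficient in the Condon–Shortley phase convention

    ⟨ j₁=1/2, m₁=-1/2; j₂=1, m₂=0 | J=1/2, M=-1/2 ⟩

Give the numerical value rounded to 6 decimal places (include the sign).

j₁+j₂−J=1  J+j₁−j₂=0  J−j₁+j₂=1  j₁+j₂+J+1=3
(j₁±m₁, j₂±m₂, J±M) = (0,1,1,1,0,1)
P² = 1/3
sum k=1..1:
  [1] −1/1 = -1
S = -1
C² = P²·S² = 1/3 ; C = -0.577350

−√(1/3) = -0.577350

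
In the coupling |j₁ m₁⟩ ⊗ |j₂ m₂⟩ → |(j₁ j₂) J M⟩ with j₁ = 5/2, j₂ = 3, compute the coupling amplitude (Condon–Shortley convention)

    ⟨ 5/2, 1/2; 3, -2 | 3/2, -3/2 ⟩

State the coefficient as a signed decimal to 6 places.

j₁+j₂−J=4  J+j₁−j₂=1  J−j₁+j₂=2  j₁+j₂+J+1=8
(j₁±m₁, j₂±m₂, J±M) = (3,2,1,5,0,3)
P² = 288/7
sum k=1..1:
  [1] −1/12 = -1/12
S = -1/12
C² = P²·S² = 2/7 ; C = -0.534522

-0.534522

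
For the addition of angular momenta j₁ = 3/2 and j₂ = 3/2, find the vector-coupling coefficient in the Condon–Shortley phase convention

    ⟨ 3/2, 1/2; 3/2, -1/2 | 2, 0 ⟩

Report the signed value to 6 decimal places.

+√(1/4) = +0.500000

√[5·1!2!2!/6! · 2!1!1!2!2!2!] = √(4/9)
  +(−1)^0/∏(0,1,1,1,1,1)! = 1  (running 1)
  +(−1)^1/∏(1,0,0,0,2,2)! = -1/4  (running 3/4)
⟨..|..⟩ = √(4/9)·(3/4) = +0.500000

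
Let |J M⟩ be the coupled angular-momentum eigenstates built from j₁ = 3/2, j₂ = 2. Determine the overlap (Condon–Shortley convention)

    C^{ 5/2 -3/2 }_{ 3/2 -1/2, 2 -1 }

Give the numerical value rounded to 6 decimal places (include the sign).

√[6·1!2!3!/7! · 1!2!1!3!1!4!] = √(144/35)
  +(−1)^0/∏(0,1,2,1,0,2)! = 1/4  (running 1/4)
  +(−1)^1/∏(1,0,1,0,1,3)! = -1/6  (running 1/12)
⟨..|..⟩ = √(144/35)·(1/12) = +0.169031

+√(1/35) = +0.169031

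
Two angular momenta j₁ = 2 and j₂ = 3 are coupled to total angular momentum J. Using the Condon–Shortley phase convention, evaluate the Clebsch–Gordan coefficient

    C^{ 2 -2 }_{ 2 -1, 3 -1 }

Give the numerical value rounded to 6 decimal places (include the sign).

+√(3/14) = +0.462910

triangle: 3!·1!·3!/8! = 36/40320
(j±m)!: 1!·3!·2!·4!·0!·4! = 6912
prefactor² = (2J+1)·Δ·N² = 216/7
  k=2: +1/(2!·1!·1!·0!·0!·3!) = 1/12
Σ = 1/12  ⇒  CG² = 216/7·1/12² = 3/14
CG = +√(3/14) = +0.462910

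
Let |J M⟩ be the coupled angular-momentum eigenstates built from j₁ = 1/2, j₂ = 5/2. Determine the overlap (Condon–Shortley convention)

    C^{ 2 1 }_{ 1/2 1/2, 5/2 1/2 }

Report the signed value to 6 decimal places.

+0.577350  (= +√(1/3))

j₁+j₂−J=1  J+j₁−j₂=0  J−j₁+j₂=4  j₁+j₂+J+1=6
(j₁±m₁, j₂±m₂, J±M) = (1,0,3,2,3,1)
P² = 12
sum k=0..0:
  [0] +1/6 = 1/6
S = 1/6
C² = P²·S² = 1/3 ; C = +0.577350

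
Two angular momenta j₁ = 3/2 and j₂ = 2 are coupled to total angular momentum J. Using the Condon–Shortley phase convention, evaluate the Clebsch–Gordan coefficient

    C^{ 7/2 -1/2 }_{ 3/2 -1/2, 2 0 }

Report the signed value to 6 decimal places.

√[8·0!3!4!/8! · 1!2!2!2!3!4!] = √(1152/35)
  +(−1)^0/∏(0,0,2,2,1,2)! = 1/8  (running 1/8)
⟨..|..⟩ = √(1152/35)·(1/8) = +0.717137

+√(18/35) = +0.717137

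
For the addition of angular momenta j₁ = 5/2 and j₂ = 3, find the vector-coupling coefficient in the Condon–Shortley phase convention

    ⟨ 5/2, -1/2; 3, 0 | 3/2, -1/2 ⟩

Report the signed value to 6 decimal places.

+√(4/35) ≈ +0.338062

√[4·4!1!2!/8! · 2!3!3!3!1!2!] = √(144/35)
  +(−1)^2/∏(2,2,1,1,0,1)! = 1/4  (running 1/4)
  +(−1)^3/∏(3,1,0,0,1,2)! = -1/12  (running 1/6)
⟨..|..⟩ = √(144/35)·(1/6) = +0.338062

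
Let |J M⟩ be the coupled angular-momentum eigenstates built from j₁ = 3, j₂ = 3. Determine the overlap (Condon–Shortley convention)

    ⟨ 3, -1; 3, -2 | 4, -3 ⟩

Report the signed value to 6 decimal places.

triangle: 2!·4!·4!/11! = 1152/39916800
(j±m)!: 2!·4!·1!·5!·1!·7! = 29030400
prefactor² = (2J+1)·Δ·N² = 82944/11
  k=0: +1/(0!·2!·4!·1!·0!·3!) = 1/288
  k=1: −1/(1!·1!·3!·0!·1!·4!) = -1/144
Σ = -1/288  ⇒  CG² = 82944/11·(-1/288)² = 1/11
CG = −√(1/11) = -0.301511

-0.301511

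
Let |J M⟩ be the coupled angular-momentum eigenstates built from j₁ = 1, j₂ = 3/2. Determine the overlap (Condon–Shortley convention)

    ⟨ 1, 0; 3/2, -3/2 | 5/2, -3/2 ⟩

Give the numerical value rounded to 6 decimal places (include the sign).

+0.632456  (= +√(2/5))

triangle: 0!·2!·3!/6! = 12/720
(j±m)!: 1!·1!·0!·3!·1!·4! = 144
prefactor² = (2J+1)·Δ·N² = 72/5
  k=0: +1/(0!·0!·1!·0!·1!·3!) = 1/6
Σ = 1/6  ⇒  CG² = 72/5·1/6² = 2/5
CG = +√(2/5) = +0.632456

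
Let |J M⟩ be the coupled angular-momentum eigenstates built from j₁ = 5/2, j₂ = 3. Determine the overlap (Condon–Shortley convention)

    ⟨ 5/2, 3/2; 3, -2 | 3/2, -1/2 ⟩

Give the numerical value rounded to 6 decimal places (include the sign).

triangle: 4!*1!*2!/8! = 48/40320
(j±m)!: 4!*1!*1!*5!*1!*2! = 5760
prefactor² = (2J+1)*Δ*N² = 192/7
  k=0: +1/(0!*4!*1!*1!*0!*1!) = 1/24
  k=1: −1/(1!*3!*0!*0!*1!*2!) = -1/12
Σ = -1/24  ⇒  CG² = 192/7*(-1/24)² = 1/21
CG = −√(1/21) = -0.218218

-0.218218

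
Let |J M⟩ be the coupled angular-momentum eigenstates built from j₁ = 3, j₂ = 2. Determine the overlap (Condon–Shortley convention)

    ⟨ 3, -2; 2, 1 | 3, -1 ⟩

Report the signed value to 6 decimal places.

+√(1/4) ≈ +0.500000

j₁+j₂−J=2  J+j₁−j₂=4  J−j₁+j₂=2  j₁+j₂+J+1=9
(j₁±m₁, j₂±m₂, J±M) = (1,5,3,1,2,4)
P² = 64
sum k=1..2:
  [1] −1/48 = -1/48
  [2] +1/12 = 1/12
S = 1/16
C² = P²·S² = 1/4 ; C = +0.500000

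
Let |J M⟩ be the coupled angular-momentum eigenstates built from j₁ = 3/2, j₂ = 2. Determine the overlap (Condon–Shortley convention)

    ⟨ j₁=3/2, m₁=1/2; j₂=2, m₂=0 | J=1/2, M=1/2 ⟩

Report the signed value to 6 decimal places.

−√(1/5) = -0.447214

√[2·3!0!1!/5! · 2!1!2!2!1!0!] = √(4/5)
  +(−1)^1/∏(1,2,0,1,0,0)! = -1/2  (running -1/2)
⟨..|..⟩ = √(4/5)·(-1/2) = -0.447214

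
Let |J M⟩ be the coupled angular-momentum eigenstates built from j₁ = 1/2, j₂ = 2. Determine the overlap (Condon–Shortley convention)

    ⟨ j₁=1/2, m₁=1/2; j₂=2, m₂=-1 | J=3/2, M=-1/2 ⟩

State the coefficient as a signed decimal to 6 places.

+0.774597  (= +√(3/5))

√[4·1!0!3!/5! · 1!0!1!3!1!2!] = √(12/5)
  +(−1)^0/∏(0,1,0,1,0,2)! = 1/2  (running 1/2)
⟨..|..⟩ = √(12/5)·(1/2) = +0.774597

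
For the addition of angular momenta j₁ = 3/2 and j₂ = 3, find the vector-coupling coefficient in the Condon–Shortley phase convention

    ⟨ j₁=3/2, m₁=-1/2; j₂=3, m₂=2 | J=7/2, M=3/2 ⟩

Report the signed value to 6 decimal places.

-0.654654  (= −√(3/7))

j₁+j₂−J=1  J+j₁−j₂=2  J−j₁+j₂=5  j₁+j₂+J+1=9
(j₁±m₁, j₂±m₂, J±M) = (1,2,5,1,5,2)
P² = 6400/21
sum k=0..1:
  [0] +1/240 = 1/240
  [1] −1/24 = -1/24
S = -3/80
C² = P²·S² = 3/7 ; C = -0.654654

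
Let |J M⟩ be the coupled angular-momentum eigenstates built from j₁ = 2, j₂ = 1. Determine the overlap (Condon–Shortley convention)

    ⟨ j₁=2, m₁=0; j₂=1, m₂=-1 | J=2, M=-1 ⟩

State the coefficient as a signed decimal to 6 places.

triangle: 1!·3!·1!/6! = 6/720
(j±m)!: 2!·2!·0!·2!·1!·3! = 48
prefactor² = (2J+1)·Δ·N² = 2
  k=0: +1/(0!·1!·2!·0!·1!·1!) = 1/2
Σ = 1/2  ⇒  CG² = 2·1/2² = 1/2
CG = +√(1/2) = +0.707107

+0.707107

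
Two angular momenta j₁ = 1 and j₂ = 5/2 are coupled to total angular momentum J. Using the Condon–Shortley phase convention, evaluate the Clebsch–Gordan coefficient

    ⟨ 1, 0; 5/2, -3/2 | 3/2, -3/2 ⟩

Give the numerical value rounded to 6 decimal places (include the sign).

-0.516398  (= −√(4/15))

√[4·2!0!3!/6! · 1!1!1!4!0!3!] = √(48/5)
  +(−1)^1/∏(1,1,0,0,0,3)! = -1/6  (running -1/6)
⟨..|..⟩ = √(48/5)·(-1/6) = -0.516398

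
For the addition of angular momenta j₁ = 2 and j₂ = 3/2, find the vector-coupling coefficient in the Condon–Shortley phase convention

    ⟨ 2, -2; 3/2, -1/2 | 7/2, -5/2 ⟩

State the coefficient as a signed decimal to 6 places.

triangle: 0!*4!*3!/8! = 144/40320
(j±m)!: 0!*4!*1!*2!*1!*6! = 34560
prefactor² = (2J+1)*Δ*N² = 6912/7
  k=0: +1/(0!*0!*4!*1!*0!*2!) = 1/48
Σ = 1/48  ⇒  CG² = 6912/7*1/48² = 3/7
CG = +√(3/7) = +0.654654

+0.654654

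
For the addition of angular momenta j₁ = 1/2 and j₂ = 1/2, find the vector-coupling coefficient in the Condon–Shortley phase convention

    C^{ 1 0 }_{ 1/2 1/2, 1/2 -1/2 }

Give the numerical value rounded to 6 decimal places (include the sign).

triangle: 0!·1!·1!/3! = 1/6
(j±m)!: 1!·0!·0!·1!·1!·1! = 1
prefactor² = (2J+1)·Δ·N² = 1/2
  k=0: +1/(0!·0!·0!·0!·1!·1!) = 1
Σ = 1  ⇒  CG² = 1/2·1² = 1/2
CG = +√(1/2) = +0.707107

+√(1/2) ≈ +0.707107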